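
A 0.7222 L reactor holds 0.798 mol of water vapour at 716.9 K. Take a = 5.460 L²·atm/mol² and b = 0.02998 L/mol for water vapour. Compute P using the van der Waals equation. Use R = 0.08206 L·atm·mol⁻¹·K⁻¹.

P ≈ 60.56 atm

P = nRT/(V − nb) − a n²/V²
nRT/(V − nb) = (0.798)(0.08206)(716.9)/(0.7222 − 0.798×0.02998) = 46.945/0.69828 = 67.229 atm
a n²/V² = (5.460)(0.798)²/(0.7222)² = 6.6663 atm
P = 67.229 − 6.6663 = 60.56 atm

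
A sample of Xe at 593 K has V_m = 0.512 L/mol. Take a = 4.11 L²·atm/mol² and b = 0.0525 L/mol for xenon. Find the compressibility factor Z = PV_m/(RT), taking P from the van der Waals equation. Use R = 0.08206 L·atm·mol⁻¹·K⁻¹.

Z ≈ 0.9493

P = RT/(V_m − b) − a/V_m² = (0.08206)(593)/(0.512 − 0.0525) − 4.11/(0.512)²
  = 48.662/0.45950 − 15.678 = 105.90 − 15.678 = 90.22 atm
Z = PV_m/(RT) = (90.22)(0.512)/((0.08206)(593)) = 46.193/48.662 = 0.9493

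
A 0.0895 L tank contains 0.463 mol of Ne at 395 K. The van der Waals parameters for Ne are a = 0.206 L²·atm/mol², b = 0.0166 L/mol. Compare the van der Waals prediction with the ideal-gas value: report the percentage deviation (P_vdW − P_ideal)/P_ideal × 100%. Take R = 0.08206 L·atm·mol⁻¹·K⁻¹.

6.11 %

Ideal: P_ideal = nRT/V = (0.463)(0.08206)(395)/0.0895 = 167.682 atm
vdW: P = nRT/(V − nb) − a n²/V² = 15.0075/0.0818142 − 0.0441600/0.00801025 = 183.434 − 5.51294 = 177.921 atm
% deviation = (177.921 − 167.682)/167.682 × 100% = 6.11%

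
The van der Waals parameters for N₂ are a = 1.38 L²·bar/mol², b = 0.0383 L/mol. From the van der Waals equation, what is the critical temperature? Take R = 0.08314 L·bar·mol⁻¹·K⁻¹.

T_c ≈ 128.4 K

For a van der Waals gas, T_c = 8a/(27Rb).
T_c = 8×1.38/(27×0.08314×0.0383) = 11.040/0.085975 = 128.4 K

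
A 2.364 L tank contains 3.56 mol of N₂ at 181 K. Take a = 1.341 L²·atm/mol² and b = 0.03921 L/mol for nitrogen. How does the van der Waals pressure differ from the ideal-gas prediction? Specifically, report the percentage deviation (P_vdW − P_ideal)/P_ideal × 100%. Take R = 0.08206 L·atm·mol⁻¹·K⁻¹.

-7.32 %

Ideal: P_ideal = nRT/V = (3.56)(0.08206)(181)/2.364 = 22.3673 atm
vdW: P = nRT/(V − nb) − a n²/V² = 52.8762/2.22441 − 16.9953/5.58850 = 23.7709 − 3.04112 = 20.7298 atm
% deviation = (20.7298 − 22.3673)/22.3673 × 100% = -7.32%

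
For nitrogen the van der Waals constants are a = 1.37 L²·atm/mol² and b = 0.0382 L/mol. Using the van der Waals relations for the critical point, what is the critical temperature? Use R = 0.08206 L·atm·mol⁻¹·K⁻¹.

T_c ≈ 129.5 K

For a van der Waals gas, T_c = 8a/(27Rb).
T_c = 8×1.37/(27×0.08206×0.0382) = 10.960/0.084637 = 129.5 K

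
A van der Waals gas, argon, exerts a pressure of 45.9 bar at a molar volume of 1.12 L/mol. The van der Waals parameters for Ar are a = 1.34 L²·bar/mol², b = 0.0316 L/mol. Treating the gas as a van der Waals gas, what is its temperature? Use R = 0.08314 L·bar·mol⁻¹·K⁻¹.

T = (P + a/V_m²)(V_m − b)/R
P + a/V_m² = 45.9 + 1.34/(1.12)² = 46.968 bar
V_m − b = 1.12 − 0.0316 = 1.0884 L/mol
T = (46.968)(1.0884)/0.08314 = 614.9 K

T ≈ 614.9 K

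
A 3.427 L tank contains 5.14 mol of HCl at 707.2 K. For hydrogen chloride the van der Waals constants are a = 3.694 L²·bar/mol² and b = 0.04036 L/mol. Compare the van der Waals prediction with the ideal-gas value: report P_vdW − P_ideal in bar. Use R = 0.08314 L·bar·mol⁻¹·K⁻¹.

Ideal: P_ideal = nRT/V = (5.14)(0.08314)(707.2)/3.427 = 88.1863 bar
vdW: P = nRT/(V − nb) − a n²/V² = 302.215/3.21955 − 97.5940/11.7443 = 93.8687 − 8.30990 = 85.5588 bar
ΔP = 85.5588 − 88.1863 = -2.628 bar

ΔP ≈ -2.628 bar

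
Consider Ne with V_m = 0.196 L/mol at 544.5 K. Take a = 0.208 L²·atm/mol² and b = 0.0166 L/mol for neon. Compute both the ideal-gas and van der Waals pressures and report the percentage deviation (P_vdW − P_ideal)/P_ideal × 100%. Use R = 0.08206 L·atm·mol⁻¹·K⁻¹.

6.88 %

Ideal: P_ideal = RT/V_m = (0.08206)(544.5)/0.196 = 227.968 atm
vdW: P = RT/(V_m − b) − a/V_m² = 44.6817/0.179400 − 0.208/0.0384160 = 249.062 − 5.41441 = 243.648 atm
% deviation = (243.648 − 227.968)/227.968 × 100% = 6.88%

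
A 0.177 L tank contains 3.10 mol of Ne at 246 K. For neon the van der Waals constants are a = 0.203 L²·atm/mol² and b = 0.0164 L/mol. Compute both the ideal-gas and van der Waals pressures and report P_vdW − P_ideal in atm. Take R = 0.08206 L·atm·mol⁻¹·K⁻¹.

ΔP ≈ 80.21 atm

Ideal: P_ideal = nRT/V = (3.10)(0.08206)(246)/0.177 = 353.553 atm
vdW: P = nRT/(V − nb) − a n²/V² = 62.5790/0.126160 − 1.95083/0.0313290 = 496.029 − 62.2691 = 433.760 atm
ΔP = 433.760 − 353.553 = 80.21 atm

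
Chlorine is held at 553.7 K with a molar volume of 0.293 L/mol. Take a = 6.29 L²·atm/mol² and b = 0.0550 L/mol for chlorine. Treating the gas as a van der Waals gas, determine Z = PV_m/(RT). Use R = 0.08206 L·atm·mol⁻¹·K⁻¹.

Z ≈ 0.7586

P = RT/(V_m − b) − a/V_m² = (0.08206)(553.7)/(0.293 − 0.0550) − 6.29/(0.293)²
  = 45.437/0.23800 − 73.268 = 190.91 − 73.268 = 117.64 atm
Z = PV_m/(RT) = (117.64)(0.293)/((0.08206)(553.7)) = 34.469/45.437 = 0.7586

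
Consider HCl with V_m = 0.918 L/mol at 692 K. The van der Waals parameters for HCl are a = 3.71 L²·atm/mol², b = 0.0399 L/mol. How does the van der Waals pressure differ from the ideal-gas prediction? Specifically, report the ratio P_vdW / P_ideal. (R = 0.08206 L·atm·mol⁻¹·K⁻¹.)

Ideal: P_ideal = RT/V_m = (0.08206)(692)/0.918 = 61.8579 atm
vdW: P = RT/(V_m − b) − a/V_m² = 56.7855/0.878100 − 3.71/0.842724 = 64.6686 − 4.40239 = 60.2662 atm
Ratio = 60.2662/61.8579 = 0.9743

P_vdW / P_ideal ≈ 0.9743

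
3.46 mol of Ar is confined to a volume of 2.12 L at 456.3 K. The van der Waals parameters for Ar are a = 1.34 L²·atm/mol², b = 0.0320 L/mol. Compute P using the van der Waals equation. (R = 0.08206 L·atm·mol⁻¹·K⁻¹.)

P = nRT/(V − nb) − a n²/V²
nRT/(V − nb) = (3.46)(0.08206)(456.3)/(2.12 − 3.46×0.0320) = 129.56/2.0093 = 64.480 atm
a n²/V² = (1.34)(3.46)²/(2.12)² = 3.5693 atm
P = 64.480 − 3.5693 = 60.91 atm

P ≈ 60.91 atm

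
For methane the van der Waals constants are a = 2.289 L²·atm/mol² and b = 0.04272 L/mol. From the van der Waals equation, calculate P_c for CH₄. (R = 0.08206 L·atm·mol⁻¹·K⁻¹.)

P_c ≈ 46.45 atm

For a van der Waals gas, P_c = a/(27b²).
P_c = 2.289/(27×(0.04272)²) = 2.289/0.049275 = 46.45 atm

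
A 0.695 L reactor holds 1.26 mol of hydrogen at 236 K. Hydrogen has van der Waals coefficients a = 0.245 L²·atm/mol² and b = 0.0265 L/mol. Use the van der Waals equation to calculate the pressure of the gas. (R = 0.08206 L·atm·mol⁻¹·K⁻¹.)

P ≈ 36.08 atm

P = nRT/(V − nb) − a n²/V²
nRT/(V − nb) = (1.26)(0.08206)(236)/(0.695 − 1.26×0.0265) = 24.401/0.66161 = 36.881 atm
a n²/V² = (0.245)(1.26)²/(0.695)² = 0.80526 atm
P = 36.881 − 0.80526 = 36.08 atm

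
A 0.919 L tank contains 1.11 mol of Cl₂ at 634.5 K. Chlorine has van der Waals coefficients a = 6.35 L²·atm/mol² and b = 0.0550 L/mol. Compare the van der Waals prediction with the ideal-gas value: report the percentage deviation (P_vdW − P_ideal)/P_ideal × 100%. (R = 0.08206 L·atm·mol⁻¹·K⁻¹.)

Ideal: P_ideal = nRT/V = (1.11)(0.08206)(634.5)/0.919 = 62.8884 atm
vdW: P = nRT/(V − nb) − a n²/V² = 57.7944/0.857950 − 7.82384/0.844561 = 67.3634 − 9.26380 = 58.0996 atm
% deviation = (58.0996 − 62.8884)/62.8884 × 100% = -7.61%

-7.61 %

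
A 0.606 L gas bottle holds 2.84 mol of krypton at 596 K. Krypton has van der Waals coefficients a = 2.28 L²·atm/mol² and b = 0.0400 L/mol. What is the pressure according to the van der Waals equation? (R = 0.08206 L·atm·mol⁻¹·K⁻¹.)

P = nRT/(V − nb) − a n²/V²
nRT/(V − nb) = (2.84)(0.08206)(596)/(0.606 − 2.84×0.0400) = 138.90/0.49240 = 282.09 atm
a n²/V² = (2.28)(2.84)²/(0.606)² = 50.076 atm
P = 282.09 − 50.076 = 232.0 atm

P ≈ 232.0 atm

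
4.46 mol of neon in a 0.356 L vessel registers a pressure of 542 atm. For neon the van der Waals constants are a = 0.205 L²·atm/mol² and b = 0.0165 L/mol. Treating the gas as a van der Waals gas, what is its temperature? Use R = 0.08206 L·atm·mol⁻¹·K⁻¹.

T ≈ 443.1 K

T = (P + a n²/V²)(V − nb)/(nR)
P + a n²/V² = 542 + (0.205)(4.46)²/(0.356)² = 574.18 atm
V − nb = 0.356 − (4.46)(0.0165) = 0.28241 L
T = (574.18)(0.28241)/((4.46)(0.08206)) = 443.1 K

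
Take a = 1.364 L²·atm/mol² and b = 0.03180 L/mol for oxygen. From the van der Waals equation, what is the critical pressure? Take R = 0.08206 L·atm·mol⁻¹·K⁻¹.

P_c ≈ 49.96 atm

For a van der Waals gas, P_c = a/(27b²).
P_c = 1.364/(27×(0.03180)²) = 1.364/0.027303 = 49.96 atm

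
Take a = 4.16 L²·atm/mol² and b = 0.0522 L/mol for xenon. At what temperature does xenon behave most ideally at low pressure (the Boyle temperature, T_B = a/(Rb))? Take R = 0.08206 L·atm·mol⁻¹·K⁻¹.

For a van der Waals gas the second virial coefficient B₂ = b − a/(RT) vanishes at T_B = a/(Rb).
T_B = 4.16/(0.08206×0.0522) = 4.16/0.0042835 = 971.2 K

T_B ≈ 971.2 K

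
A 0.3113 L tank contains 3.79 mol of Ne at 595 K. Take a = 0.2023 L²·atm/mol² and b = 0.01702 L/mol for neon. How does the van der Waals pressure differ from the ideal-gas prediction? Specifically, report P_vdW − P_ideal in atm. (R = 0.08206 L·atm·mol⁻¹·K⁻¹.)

Ideal: P_ideal = nRT/V = (3.79)(0.08206)(595)/0.3113 = 594.441 atm
vdW: P = nRT/(V − nb) − a n²/V² = 185.049/0.246794 − 2.90586/0.0969077 = 749.812 − 29.9859 = 719.826 atm
ΔP = 719.826 − 594.441 = 125.4 atm

ΔP ≈ 125.4 atm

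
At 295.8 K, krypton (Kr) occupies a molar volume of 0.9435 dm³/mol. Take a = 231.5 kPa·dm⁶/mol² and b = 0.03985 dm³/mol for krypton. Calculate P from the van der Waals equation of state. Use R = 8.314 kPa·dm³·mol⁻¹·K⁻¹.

P ≈ 2461 kPa

P = RT/(V_m − b) − a/V_m²
RT/(V_m − b) = (8.314)(295.8)/(0.9435 − 0.03985) = 2459.3/0.90365 = 2721.5 kPa
a/V_m² = 231.5/(0.9435)² = 260.06 kPa
P = 2721.5 − 260.06 = 2461 kPa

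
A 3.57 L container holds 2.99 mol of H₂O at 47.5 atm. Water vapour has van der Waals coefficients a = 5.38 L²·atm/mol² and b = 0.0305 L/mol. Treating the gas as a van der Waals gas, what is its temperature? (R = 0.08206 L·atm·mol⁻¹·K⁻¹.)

T = (P + a n²/V²)(V − nb)/(nR)
P + a n²/V² = 47.5 + (5.38)(2.99)²/(3.57)² = 51.274 atm
V − nb = 3.57 − (2.99)(0.0305) = 3.4788 L
T = (51.274)(3.4788)/((2.99)(0.08206)) = 727.0 K

T ≈ 727.0 K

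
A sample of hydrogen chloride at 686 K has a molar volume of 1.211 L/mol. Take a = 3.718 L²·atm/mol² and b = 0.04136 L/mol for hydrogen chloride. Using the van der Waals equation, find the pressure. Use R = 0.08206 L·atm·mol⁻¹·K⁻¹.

P = RT/(V_m − b) − a/V_m²
RT/(V_m − b) = (0.08206)(686)/(1.211 − 0.04136) = 56.293/1.1696 = 48.130 atm
a/V_m² = 3.718/(1.211)² = 2.5353 atm
P = 48.130 − 2.5353 = 45.59 atm

P ≈ 45.59 atm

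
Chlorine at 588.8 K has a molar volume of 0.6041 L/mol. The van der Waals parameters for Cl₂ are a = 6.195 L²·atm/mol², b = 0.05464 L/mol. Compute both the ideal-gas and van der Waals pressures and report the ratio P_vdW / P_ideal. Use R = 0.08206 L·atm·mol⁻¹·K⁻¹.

Ideal: P_ideal = RT/V_m = (0.08206)(588.8)/0.6041 = 79.9817 atm
vdW: P = RT/(V_m − b) − a/V_m² = 48.3169/0.549460 − 6.195/0.364937 = 87.9352 − 16.9755 = 70.9597 atm
Ratio = 70.9597/79.9817 = 0.8872

P_vdW / P_ideal ≈ 0.8872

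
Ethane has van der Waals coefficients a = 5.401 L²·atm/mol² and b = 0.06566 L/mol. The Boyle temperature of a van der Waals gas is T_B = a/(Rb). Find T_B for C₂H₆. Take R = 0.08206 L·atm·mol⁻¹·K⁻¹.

For a van der Waals gas the second virial coefficient B₂ = b − a/(RT) vanishes at T_B = a/(Rb).
T_B = 5.401/(0.08206×0.06566) = 5.401/0.0053881 = 1002 K

T_B ≈ 1002 K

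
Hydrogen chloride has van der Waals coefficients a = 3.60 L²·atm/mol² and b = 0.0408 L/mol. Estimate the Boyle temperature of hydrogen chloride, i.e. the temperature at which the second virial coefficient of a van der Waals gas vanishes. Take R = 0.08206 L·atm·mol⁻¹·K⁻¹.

For a van der Waals gas the second virial coefficient B₂ = b − a/(RT) vanishes at T_B = a/(Rb).
T_B = 3.60/(0.08206×0.0408) = 3.60/0.0033480 = 1075 K

T_B ≈ 1075 K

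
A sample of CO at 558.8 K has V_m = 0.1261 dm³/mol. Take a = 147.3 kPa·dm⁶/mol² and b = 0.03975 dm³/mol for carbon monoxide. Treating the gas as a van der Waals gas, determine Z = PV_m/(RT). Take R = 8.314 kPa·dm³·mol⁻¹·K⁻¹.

P = RT/(V_m − b) − a/V_m² = (8.314)(558.8)/(0.1261 − 0.03975) − 147.3/(0.1261)²
  = 4645.9/0.086350 − 9263.4 = 53803 − 9263.4 = 44540 kPa
Z = PV_m/(RT) = (44540)(0.1261)/((8.314)(558.8)) = 5616.5/4645.9 = 1.209

Z ≈ 1.209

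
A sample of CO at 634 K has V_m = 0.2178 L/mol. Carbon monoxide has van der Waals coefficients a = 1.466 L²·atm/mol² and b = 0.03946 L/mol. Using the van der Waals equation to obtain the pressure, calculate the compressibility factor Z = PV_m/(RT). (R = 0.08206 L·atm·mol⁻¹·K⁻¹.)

P = RT/(V_m − b) − a/V_m² = (0.08206)(634)/(0.2178 − 0.03946) − 1.466/(0.2178)²
  = 52.026/0.17834 − 30.904 = 291.72 − 30.904 = 260.82 atm
Z = PV_m/(RT) = (260.82)(0.2178)/((0.08206)(634)) = 56.807/52.026 = 1.092

Z ≈ 1.092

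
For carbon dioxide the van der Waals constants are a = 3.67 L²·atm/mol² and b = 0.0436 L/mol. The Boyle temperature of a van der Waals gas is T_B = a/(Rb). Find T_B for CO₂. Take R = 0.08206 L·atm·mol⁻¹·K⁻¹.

For a van der Waals gas the second virial coefficient B₂ = b − a/(RT) vanishes at T_B = a/(Rb).
T_B = 3.67/(0.08206×0.0436) = 3.67/0.0035778 = 1026 K

T_B ≈ 1026 K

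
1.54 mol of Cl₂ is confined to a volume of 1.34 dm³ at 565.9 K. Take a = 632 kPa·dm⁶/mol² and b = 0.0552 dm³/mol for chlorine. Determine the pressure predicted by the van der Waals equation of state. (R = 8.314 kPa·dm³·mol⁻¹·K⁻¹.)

P = nRT/(V − nb) − a n²/V²
nRT/(V − nb) = (1.54)(8.314)(565.9)/(1.34 − 1.54×0.0552) = 7245.5/1.2550 = 5773.3 kPa
a n²/V² = (632)(1.54)²/(1.34)² = 834.74 kPa
P = 5773.3 − 834.74 = 4939 kPa

P ≈ 4939 kPa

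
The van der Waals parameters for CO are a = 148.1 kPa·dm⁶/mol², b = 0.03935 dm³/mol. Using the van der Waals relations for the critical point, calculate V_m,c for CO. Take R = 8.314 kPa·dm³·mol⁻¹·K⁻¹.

V_m,c ≈ 0.1181 dm³/mol

For a van der Waals gas, V_m,c = 3b.
V_m,c = 3×0.03935 = 0.1181 dm³/mol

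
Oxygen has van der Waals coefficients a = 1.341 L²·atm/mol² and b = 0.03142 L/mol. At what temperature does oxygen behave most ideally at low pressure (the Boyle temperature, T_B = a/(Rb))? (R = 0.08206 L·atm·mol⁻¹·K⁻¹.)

For a van der Waals gas the second virial coefficient B₂ = b − a/(RT) vanishes at T_B = a/(Rb).
T_B = 1.341/(0.08206×0.03142) = 1.341/0.0025783 = 520.1 K

T_B ≈ 520.1 K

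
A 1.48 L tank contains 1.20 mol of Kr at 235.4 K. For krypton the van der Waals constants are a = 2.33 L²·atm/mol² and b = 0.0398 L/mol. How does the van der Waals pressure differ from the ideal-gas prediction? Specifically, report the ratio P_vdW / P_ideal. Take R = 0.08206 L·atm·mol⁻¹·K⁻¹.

Ideal: P_ideal = nRT/V = (1.20)(0.08206)(235.4)/1.48 = 15.6624 atm
vdW: P = nRT/(V − nb) − a n²/V² = 23.1803/1.43224 − 3.35520/2.19040 = 16.1846 − 1.53178 = 14.6528 atm
Ratio = 14.6528/15.6624 = 0.9355

P_vdW / P_ideal ≈ 0.9355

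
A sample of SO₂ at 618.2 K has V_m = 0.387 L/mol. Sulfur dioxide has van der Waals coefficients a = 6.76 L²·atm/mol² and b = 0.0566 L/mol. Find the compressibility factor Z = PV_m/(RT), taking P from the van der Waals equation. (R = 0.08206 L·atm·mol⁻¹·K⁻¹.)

P = RT/(V_m − b) − a/V_m² = (0.08206)(618.2)/(0.387 − 0.0566) − 6.76/(0.387)²
  = 50.729/0.33040 − 45.136 = 153.54 − 45.136 = 108.40 atm
Z = PV_m/(RT) = (108.40)(0.387)/((0.08206)(618.2)) = 41.951/50.729 = 0.8270

Z ≈ 0.8270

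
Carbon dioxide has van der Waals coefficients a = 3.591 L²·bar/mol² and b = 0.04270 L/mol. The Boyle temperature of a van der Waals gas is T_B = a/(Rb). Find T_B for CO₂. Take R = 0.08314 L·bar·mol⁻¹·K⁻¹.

For a van der Waals gas the second virial coefficient B₂ = b − a/(RT) vanishes at T_B = a/(Rb).
T_B = 3.591/(0.08314×0.04270) = 3.591/0.0035501 = 1012 K

T_B ≈ 1012 K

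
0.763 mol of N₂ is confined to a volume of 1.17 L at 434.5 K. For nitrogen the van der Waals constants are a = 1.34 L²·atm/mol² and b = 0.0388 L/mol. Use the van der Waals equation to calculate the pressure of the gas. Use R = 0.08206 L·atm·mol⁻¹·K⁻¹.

P ≈ 23.29 atm

P = nRT/(V − nb) − a n²/V²
nRT/(V − nb) = (0.763)(0.08206)(434.5)/(1.17 − 0.763×0.0388) = 27.205/1.1404 = 23.856 atm
a n²/V² = (1.34)(0.763)²/(1.17)² = 0.56988 atm
P = 23.856 − 0.56988 = 23.29 atm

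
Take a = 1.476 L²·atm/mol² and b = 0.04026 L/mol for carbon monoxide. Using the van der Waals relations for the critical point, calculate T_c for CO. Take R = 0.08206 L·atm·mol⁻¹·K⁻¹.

For a van der Waals gas, T_c = 8a/(27Rb).
T_c = 8×1.476/(27×0.08206×0.04026) = 11.808/0.089201 = 132.4 K

T_c ≈ 132.4 K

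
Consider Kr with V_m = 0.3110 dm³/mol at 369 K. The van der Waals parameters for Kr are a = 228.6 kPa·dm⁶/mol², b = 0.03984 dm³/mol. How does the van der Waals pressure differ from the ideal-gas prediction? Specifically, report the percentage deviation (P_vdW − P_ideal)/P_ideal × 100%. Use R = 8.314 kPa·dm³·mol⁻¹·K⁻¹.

-9.27 %

Ideal: P_ideal = RT/V_m = (8.314)(369)/0.3110 = 9864.52 kPa
vdW: P = RT/(V_m − b) − a/V_m² = 3067.87/0.271160 − 228.6/0.0967210 = 11313.9 − 2363.50 = 8950.4 kPa
% deviation = (8950.4 − 9864.52)/9864.52 × 100% = -9.27%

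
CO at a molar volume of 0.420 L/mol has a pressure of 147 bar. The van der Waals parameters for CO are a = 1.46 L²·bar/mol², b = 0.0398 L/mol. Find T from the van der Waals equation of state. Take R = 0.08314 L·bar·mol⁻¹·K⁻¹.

T ≈ 710.1 K

T = (P + a/V_m²)(V_m − b)/R
P + a/V_m² = 147 + 1.46/(0.420)² = 155.28 bar
V_m − b = 0.420 − 0.0398 = 0.38020 L/mol
T = (155.28)(0.38020)/0.08314 = 710.1 K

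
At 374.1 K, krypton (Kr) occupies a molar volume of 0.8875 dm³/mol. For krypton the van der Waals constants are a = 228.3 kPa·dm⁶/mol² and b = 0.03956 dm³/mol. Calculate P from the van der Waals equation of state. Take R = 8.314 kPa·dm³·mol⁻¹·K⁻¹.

P ≈ 3378 kPa

P = RT/(V_m − b) − a/V_m²
RT/(V_m − b) = (8.314)(374.1)/(0.8875 − 0.03956) = 3110.3/0.84794 = 3668.1 kPa
a/V_m² = 228.3/(0.8875)² = 289.85 kPa
P = 3668.1 − 289.85 = 3378 kPa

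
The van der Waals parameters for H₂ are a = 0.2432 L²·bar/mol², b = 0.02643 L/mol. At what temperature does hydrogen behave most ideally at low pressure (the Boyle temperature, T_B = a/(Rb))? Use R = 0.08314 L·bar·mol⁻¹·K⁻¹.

For a van der Waals gas the second virial coefficient B₂ = b − a/(RT) vanishes at T_B = a/(Rb).
T_B = 0.2432/(0.08314×0.02643) = 0.2432/0.0021974 = 110.7 K

T_B ≈ 110.7 K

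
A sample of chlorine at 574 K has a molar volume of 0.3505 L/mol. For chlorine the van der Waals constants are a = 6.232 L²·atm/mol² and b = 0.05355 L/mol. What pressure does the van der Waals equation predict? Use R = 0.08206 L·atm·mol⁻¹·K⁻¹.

P = RT/(V_m − b) − a/V_m²
RT/(V_m − b) = (0.08206)(574)/(0.3505 − 0.05355) = 47.102/0.29695 = 158.62 atm
a/V_m² = 6.232/(0.3505)² = 50.728 atm
P = 158.62 − 50.728 = 107.9 atm

P ≈ 107.9 atm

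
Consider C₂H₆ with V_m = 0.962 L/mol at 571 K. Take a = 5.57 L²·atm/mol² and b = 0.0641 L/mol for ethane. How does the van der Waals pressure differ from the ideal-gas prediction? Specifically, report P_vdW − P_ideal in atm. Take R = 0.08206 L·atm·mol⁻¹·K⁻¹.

ΔP ≈ -2.542 atm

Ideal: P_ideal = RT/V_m = (0.08206)(571)/0.962 = 48.7071 atm
vdW: P = RT/(V_m − b) − a/V_m² = 46.8563/0.897900 − 5.57/0.925444 = 52.1843 − 6.01873 = 46.1656 atm
ΔP = 46.1656 − 48.7071 = -2.542 atm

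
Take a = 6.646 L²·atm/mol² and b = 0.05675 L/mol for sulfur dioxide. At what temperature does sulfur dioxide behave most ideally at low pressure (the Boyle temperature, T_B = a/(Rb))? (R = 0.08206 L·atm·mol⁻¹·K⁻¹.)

For a van der Waals gas the second virial coefficient B₂ = b − a/(RT) vanishes at T_B = a/(Rb).
T_B = 6.646/(0.08206×0.05675) = 6.646/0.0046569 = 1427 K

T_B ≈ 1427 K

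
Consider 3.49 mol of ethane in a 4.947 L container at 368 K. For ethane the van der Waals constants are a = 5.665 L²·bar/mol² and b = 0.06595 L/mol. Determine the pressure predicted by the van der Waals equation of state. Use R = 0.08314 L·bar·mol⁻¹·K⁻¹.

P = nRT/(V − nb) − a n²/V²
nRT/(V − nb) = (3.49)(0.08314)(368)/(4.947 − 3.49×0.06595) = 106.78/4.7168 = 22.638 bar
a n²/V² = (5.665)(3.49)²/(4.947)² = 2.8195 bar
P = 22.638 − 2.8195 = 19.82 bar

P ≈ 19.82 bar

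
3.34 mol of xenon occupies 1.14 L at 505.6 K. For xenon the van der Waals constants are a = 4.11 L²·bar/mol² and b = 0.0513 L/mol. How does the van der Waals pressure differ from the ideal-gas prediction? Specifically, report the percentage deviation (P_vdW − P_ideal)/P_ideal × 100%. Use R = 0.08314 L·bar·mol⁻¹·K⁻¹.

-10.96 %

Ideal: P_ideal = nRT/V = (3.34)(0.08314)(505.6)/1.14 = 123.157 bar
vdW: P = nRT/(V − nb) − a n²/V² = 140.399/0.968658 − 45.8495/1.29960 = 144.942 − 35.2797 = 109.662 bar
% deviation = (109.662 − 123.157)/123.157 × 100% = -10.96%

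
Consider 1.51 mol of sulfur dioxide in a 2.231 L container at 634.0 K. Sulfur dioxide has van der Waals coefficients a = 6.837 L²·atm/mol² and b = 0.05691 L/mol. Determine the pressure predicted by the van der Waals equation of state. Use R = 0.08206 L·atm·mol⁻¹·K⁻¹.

P ≈ 33.49 atm

P = nRT/(V − nb) − a n²/V²
nRT/(V − nb) = (1.51)(0.08206)(634.0)/(2.231 − 1.51×0.05691) = 78.559/2.1451 = 36.623 atm
a n²/V² = (6.837)(1.51)²/(2.231)² = 3.1320 atm
P = 36.623 − 3.1320 = 33.49 atm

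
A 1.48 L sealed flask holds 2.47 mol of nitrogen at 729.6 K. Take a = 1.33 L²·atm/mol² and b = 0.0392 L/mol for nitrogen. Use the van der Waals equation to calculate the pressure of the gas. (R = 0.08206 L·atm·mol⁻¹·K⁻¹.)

P ≈ 103.2 atm

P = nRT/(V − nb) − a n²/V²
nRT/(V − nb) = (2.47)(0.08206)(729.6)/(1.48 − 2.47×0.0392) = 147.88/1.3832 = 106.91 atm
a n²/V² = (1.33)(2.47)²/(1.48)² = 3.7044 atm
P = 106.91 − 3.7044 = 103.2 atm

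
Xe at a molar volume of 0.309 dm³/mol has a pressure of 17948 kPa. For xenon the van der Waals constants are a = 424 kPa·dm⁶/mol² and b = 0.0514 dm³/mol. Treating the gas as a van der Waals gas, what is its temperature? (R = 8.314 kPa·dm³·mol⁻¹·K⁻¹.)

T ≈ 693.7 K

T = (P + a/V_m²)(V_m − b)/R
P + a/V_m² = 17948 + 424/(0.309)² = 22389 kPa
V_m − b = 0.309 − 0.0514 = 0.25760 dm³/mol
T = (22389)(0.25760)/8.314 = 693.7 K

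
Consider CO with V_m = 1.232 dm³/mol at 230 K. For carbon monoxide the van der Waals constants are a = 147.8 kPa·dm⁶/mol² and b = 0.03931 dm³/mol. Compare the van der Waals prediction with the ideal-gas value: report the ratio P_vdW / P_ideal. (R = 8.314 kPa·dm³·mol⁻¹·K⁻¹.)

Ideal: P_ideal = RT/V_m = (8.314)(230)/1.232 = 1552.13 kPa
vdW: P = RT/(V_m − b) − a/V_m² = 1912.22/1.19269 − 147.8/1.51782 = 1603.28 − 97.3765 = 1505.90 kPa
Ratio = 1505.90/1552.13 = 0.9702

P_vdW / P_ideal ≈ 0.9702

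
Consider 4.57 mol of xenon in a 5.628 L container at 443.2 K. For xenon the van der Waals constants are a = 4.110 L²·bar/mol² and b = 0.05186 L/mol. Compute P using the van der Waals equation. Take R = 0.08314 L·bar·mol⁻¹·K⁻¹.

P = nRT/(V − nb) − a n²/V²
nRT/(V − nb) = (4.57)(0.08314)(443.2)/(5.628 − 4.57×0.05186) = 168.39/5.3910 = 31.235 bar
a n²/V² = (4.110)(4.57)²/(5.628)² = 2.7100 bar
P = 31.235 − 2.7100 = 28.53 bar

P ≈ 28.53 bar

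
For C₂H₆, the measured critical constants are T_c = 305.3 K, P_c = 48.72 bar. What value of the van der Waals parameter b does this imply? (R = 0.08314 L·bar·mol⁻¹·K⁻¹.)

b ≈ 0.06512 L/mol

From T_c = 8a/(27Rb) and P_c = a/(27b²): b = R T_c/(8 P_c).
b = (0.08314)(305.3)/(8×48.72) = 25.383/389.76 = 0.06512 L/mol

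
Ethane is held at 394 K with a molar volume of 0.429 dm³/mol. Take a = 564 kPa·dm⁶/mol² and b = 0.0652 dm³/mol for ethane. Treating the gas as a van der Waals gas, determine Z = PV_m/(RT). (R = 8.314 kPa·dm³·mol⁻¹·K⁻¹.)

Z ≈ 0.7779

P = RT/(V_m − b) − a/V_m² = (8.314)(394)/(0.429 − 0.0652) − 564/(0.429)²
  = 3275.7/0.36380 − 3064.5 = 9004.1 − 3064.5 = 5939.6 kPa
Z = PV_m/(RT) = (5939.6)(0.429)/((8.314)(394)) = 2548.1/3275.7 = 0.7779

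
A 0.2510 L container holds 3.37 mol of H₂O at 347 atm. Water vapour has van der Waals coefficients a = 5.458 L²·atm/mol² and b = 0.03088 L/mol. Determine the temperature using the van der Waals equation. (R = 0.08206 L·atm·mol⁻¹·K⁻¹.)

T ≈ 707.1 K

T = (P + a n²/V²)(V − nb)/(nR)
P + a n²/V² = 347 + (5.458)(3.37)²/(0.2510)² = 1330.9 atm
V − nb = 0.2510 − (3.37)(0.03088) = 0.14693 L
T = (1330.9)(0.14693)/((3.37)(0.08206)) = 707.1 K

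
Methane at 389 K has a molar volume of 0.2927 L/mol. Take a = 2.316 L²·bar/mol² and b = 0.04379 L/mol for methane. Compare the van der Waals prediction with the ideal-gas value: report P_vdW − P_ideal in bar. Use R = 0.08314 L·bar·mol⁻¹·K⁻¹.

Ideal: P_ideal = RT/V_m = (0.08314)(389)/0.2927 = 110.494 bar
vdW: P = RT/(V_m − b) − a/V_m² = 32.3415/0.248910 − 2.316/0.0856733 = 129.933 − 27.0329 = 102.900 bar
ΔP = 102.900 − 110.494 = -7.59 bar

ΔP ≈ -7.59 bar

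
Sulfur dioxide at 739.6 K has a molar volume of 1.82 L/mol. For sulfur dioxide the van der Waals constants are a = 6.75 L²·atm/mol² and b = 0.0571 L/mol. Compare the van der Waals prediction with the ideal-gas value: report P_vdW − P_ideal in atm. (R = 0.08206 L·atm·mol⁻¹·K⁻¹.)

Ideal: P_ideal = RT/V_m = (0.08206)(739.6)/1.82 = 33.3470 atm
vdW: P = RT/(V_m − b) − a/V_m² = 60.6916/1.76290 − 6.75/3.31240 = 34.4271 − 2.03780 = 32.3893 atm
ΔP = 32.3893 − 33.3470 = -0.958 atm

ΔP ≈ -0.958 atm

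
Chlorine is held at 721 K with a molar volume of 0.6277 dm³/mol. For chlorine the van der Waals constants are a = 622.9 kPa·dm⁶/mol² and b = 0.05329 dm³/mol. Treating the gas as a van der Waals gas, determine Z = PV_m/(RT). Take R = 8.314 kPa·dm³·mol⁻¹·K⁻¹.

P = RT/(V_m − b) − a/V_m² = (8.314)(721)/(0.6277 − 0.05329) − 622.9/(0.6277)²
  = 5994.4/0.57441 − 1580.9 = 10436 − 1580.9 = 8855 kPa
Z = PV_m/(RT) = (8855)(0.6277)/((8.314)(721)) = 5558.3/5994.4 = 0.9272

Z ≈ 0.9272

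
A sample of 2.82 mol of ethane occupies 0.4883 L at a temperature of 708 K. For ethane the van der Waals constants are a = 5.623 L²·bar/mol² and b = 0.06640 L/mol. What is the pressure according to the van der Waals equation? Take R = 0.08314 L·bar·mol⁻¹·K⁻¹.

P = nRT/(V − nb) − a n²/V²
nRT/(V − nb) = (2.82)(0.08314)(708)/(0.4883 − 2.82×0.06640) = 165.99/0.30105 = 551.37 bar
a n²/V² = (5.623)(2.82)²/(0.4883)² = 187.54 bar
P = 551.37 − 187.54 = 363.8 bar

P ≈ 363.8 bar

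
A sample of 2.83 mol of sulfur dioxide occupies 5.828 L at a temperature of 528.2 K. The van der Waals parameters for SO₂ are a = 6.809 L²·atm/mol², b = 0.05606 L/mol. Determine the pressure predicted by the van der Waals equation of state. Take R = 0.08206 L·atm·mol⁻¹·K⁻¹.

P = nRT/(V − nb) − a n²/V²
nRT/(V − nb) = (2.83)(0.08206)(528.2)/(5.828 − 2.83×0.05606) = 122.66/5.6694 = 21.635 atm
a n²/V² = (6.809)(2.83)²/(5.828)² = 1.6055 atm
P = 21.635 − 1.6055 = 20.03 atm

P ≈ 20.03 atm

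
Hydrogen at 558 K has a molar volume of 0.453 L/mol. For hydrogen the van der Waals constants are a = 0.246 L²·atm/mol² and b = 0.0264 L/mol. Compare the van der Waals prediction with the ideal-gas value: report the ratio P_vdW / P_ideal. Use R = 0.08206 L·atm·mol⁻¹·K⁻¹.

Ideal: P_ideal = RT/V_m = (0.08206)(558)/0.453 = 101.081 atm
vdW: P = RT/(V_m − b) − a/V_m² = 45.7895/0.426600 − 0.246/0.205209 = 107.336 − 1.19878 = 106.137 atm
Ratio = 106.137/101.081 = 1.050

P_vdW / P_ideal ≈ 1.050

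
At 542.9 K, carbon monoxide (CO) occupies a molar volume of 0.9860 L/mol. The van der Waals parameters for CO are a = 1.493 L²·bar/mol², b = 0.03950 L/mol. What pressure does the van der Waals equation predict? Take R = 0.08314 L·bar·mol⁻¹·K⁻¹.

P ≈ 46.15 bar

P = RT/(V_m − b) − a/V_m²
RT/(V_m − b) = (0.08314)(542.9)/(0.9860 − 0.03950) = 45.137/0.94650 = 47.688 bar
a/V_m² = 1.493/(0.9860)² = 1.5357 bar
P = 47.688 − 1.5357 = 46.15 bar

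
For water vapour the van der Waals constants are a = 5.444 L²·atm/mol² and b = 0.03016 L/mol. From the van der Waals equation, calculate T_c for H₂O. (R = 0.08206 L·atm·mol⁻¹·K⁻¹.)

For a van der Waals gas, T_c = 8a/(27Rb).
T_c = 8×5.444/(27×0.08206×0.03016) = 43.552/0.066823 = 651.8 K

T_c ≈ 651.8 K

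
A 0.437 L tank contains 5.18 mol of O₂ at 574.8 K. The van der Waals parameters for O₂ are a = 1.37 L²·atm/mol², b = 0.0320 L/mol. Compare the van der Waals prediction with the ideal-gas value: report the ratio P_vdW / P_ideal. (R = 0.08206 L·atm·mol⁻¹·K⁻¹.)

Ideal: P_ideal = nRT/V = (5.18)(0.08206)(574.8)/0.437 = 559.109 atm
vdW: P = nRT/(V − nb) − a n²/V² = 244.331/0.271240 − 36.7604/0.190969 = 900.793 − 192.494 = 708.299 atm
Ratio = 708.299/559.109 = 1.267

P_vdW / P_ideal ≈ 1.267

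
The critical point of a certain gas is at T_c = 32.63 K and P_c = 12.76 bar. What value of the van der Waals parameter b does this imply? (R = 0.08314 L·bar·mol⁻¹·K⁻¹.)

From T_c = 8a/(27Rb) and P_c = a/(27b²): b = R T_c/(8 P_c).
b = (0.08314)(32.63)/(8×12.76) = 2.7129/102.08 = 0.02658 L/mol

b ≈ 0.02658 L/mol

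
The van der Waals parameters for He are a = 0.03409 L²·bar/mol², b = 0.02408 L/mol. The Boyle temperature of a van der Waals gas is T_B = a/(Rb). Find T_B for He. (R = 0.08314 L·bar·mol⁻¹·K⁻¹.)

For a van der Waals gas the second virial coefficient B₂ = b − a/(RT) vanishes at T_B = a/(Rb).
T_B = 0.03409/(0.08314×0.02408) = 0.03409/0.0020020 = 17.03 K

T_B ≈ 17.03 K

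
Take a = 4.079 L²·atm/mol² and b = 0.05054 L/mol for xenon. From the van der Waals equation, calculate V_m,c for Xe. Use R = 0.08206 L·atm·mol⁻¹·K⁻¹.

V_m,c ≈ 0.1516 L/mol

For a van der Waals gas, V_m,c = 3b.
V_m,c = 3×0.05054 = 0.1516 L/mol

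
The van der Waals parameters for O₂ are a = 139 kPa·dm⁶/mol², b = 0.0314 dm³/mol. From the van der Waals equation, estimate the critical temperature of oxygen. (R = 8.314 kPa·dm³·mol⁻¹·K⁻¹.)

For a van der Waals gas, T_c = 8a/(27Rb).
T_c = 8×139/(27×8.314×0.0314) = 1112.0/7.0486 = 157.8 K

T_c ≈ 157.8 K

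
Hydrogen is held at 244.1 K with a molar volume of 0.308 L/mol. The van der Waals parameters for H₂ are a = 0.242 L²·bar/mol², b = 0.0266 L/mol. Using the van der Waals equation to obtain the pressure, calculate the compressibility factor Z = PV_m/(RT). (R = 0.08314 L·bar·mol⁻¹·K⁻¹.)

P = RT/(V_m − b) − a/V_m² = (0.08314)(244.1)/(0.308 − 0.0266) − 0.242/(0.308)²
  = 20.294/0.28140 − 2.5510 = 72.118 − 2.5510 = 69.567 bar
Z = PV_m/(RT) = (69.567)(0.308)/((0.08314)(244.1)) = 21.427/20.294 = 1.056

Z ≈ 1.056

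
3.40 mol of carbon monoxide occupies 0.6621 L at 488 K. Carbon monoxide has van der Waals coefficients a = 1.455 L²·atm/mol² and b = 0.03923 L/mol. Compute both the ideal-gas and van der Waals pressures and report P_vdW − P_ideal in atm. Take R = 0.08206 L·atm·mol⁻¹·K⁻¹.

ΔP ≈ 13.51 atm

Ideal: P_ideal = nRT/V = (3.40)(0.08206)(488)/0.6621 = 205.640 atm
vdW: P = nRT/(V − nb) − a n²/V² = 136.154/0.528718 − 16.8198/0.438376 = 257.517 − 38.3684 = 219.149 atm
ΔP = 219.149 − 205.640 = 13.51 atm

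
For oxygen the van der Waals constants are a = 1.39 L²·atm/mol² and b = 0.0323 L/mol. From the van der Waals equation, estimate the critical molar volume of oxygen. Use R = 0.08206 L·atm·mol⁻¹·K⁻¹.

V_m,c ≈ 0.09690 L/mol

For a van der Waals gas, V_m,c = 3b.
V_m,c = 3×0.0323 = 0.09690 L/mol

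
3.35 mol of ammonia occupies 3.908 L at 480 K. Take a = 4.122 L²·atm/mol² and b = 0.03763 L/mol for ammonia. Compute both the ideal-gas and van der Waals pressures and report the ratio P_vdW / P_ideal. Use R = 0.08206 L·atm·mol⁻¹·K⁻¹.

Ideal: P_ideal = nRT/V = (3.35)(0.08206)(480)/3.908 = 33.7647 atm
vdW: P = nRT/(V − nb) − a n²/V² = 131.952/3.78194 − 46.2591/15.2725 = 34.8900 − 3.02891 = 31.8611 atm
Ratio = 31.8611/33.7647 = 0.9436

P_vdW / P_ideal ≈ 0.9436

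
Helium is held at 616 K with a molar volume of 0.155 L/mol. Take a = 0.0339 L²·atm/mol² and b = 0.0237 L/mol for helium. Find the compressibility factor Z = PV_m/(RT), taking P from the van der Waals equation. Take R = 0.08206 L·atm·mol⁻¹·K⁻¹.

P = RT/(V_m − b) − a/V_m² = (0.08206)(616)/(0.155 − 0.0237) − 0.0339/(0.155)²
  = 50.549/0.13130 − 1.4110 = 384.99 − 1.4110 = 383.58 atm
Z = PV_m/(RT) = (383.58)(0.155)/((0.08206)(616)) = 59.455/50.549 = 1.176

Z ≈ 1.176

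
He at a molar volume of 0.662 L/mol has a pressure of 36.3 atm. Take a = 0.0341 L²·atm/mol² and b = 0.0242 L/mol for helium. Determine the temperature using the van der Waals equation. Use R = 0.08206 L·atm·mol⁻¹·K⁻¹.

T = (P + a/V_m²)(V_m − b)/R
P + a/V_m² = 36.3 + 0.0341/(0.662)² = 36.378 atm
V_m − b = 0.662 − 0.0242 = 0.63780 L/mol
T = (36.378)(0.63780)/0.08206 = 282.7 K

T ≈ 282.7 K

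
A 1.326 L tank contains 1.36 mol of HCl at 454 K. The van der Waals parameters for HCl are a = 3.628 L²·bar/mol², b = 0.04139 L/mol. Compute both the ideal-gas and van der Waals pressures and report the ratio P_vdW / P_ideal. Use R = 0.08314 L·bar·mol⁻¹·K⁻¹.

Ideal: P_ideal = nRT/V = (1.36)(0.08314)(454)/1.326 = 38.7134 bar
vdW: P = nRT/(V − nb) − a n²/V² = 51.3340/1.26971 − 6.71035/1.75828 = 40.4297 − 3.81643 = 36.6133 bar
Ratio = 36.6133/38.7134 = 0.9458

P_vdW / P_ideal ≈ 0.9458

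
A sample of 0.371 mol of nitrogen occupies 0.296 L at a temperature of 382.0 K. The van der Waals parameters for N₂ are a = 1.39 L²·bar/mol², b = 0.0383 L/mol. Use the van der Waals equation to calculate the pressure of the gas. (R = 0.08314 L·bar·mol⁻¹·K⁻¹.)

P ≈ 39.63 bar

P = nRT/(V − nb) − a n²/V²
nRT/(V − nb) = (0.371)(0.08314)(382.0)/(0.296 − 0.371×0.0383) = 11.783/0.28179 = 41.815 bar
a n²/V² = (1.39)(0.371)²/(0.296)² = 2.1836 bar
P = 41.815 − 2.1836 = 39.63 bar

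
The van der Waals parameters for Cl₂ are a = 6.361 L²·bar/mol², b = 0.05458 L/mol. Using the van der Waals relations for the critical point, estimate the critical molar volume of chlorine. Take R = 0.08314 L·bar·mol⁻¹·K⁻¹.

V_m,c ≈ 0.1637 L/mol

For a van der Waals gas, V_m,c = 3b.
V_m,c = 3×0.05458 = 0.1637 L/mol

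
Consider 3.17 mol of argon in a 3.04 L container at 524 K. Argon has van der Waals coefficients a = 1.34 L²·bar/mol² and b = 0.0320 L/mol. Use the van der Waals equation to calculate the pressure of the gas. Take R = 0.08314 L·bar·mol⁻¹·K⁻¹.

P ≈ 45.54 bar

P = nRT/(V − nb) − a n²/V²
nRT/(V − nb) = (3.17)(0.08314)(524)/(3.04 − 3.17×0.0320) = 138.10/2.9386 = 46.995 bar
a n²/V² = (1.34)(3.17)²/(3.04)² = 1.4571 bar
P = 46.995 − 1.4571 = 45.54 bar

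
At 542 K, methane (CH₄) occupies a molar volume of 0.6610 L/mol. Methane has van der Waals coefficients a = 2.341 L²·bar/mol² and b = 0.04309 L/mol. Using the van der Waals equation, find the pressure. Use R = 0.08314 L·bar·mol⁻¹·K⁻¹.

P = RT/(V_m − b) − a/V_m²
RT/(V_m − b) = (0.08314)(542)/(0.6610 − 0.04309) = 45.062/0.61791 = 72.926 bar
a/V_m² = 2.341/(0.6610)² = 5.3579 bar
P = 72.926 − 5.3579 = 67.57 bar

P ≈ 67.57 bar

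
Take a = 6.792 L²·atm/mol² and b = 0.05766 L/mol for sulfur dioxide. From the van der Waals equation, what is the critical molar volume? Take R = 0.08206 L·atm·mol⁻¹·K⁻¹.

For a van der Waals gas, V_m,c = 3b.
V_m,c = 3×0.05766 = 0.1730 L/mol

V_m,c ≈ 0.1730 L/mol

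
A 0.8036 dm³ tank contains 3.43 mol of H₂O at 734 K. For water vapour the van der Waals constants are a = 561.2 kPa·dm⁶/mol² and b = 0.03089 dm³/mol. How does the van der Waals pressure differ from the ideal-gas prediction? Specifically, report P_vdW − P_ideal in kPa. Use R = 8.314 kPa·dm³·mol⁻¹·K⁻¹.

ΔP ≈ -6268 kPa

Ideal: P_ideal = nRT/V = (3.43)(8.314)(734)/0.8036 = 26047.2 kPa
vdW: P = nRT/(V − nb) − a n²/V² = 20931.5/0.697647 − 6602.46/0.645773 = 30003.0 − 10224.1 = 19778.9 kPa
ΔP = 19778.9 − 26047.2 = -6268 kPa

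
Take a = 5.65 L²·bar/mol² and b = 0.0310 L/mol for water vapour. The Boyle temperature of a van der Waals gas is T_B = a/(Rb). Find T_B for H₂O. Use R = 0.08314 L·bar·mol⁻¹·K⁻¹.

T_B ≈ 2192 K

For a van der Waals gas the second virial coefficient B₂ = b − a/(RT) vanishes at T_B = a/(Rb).
T_B = 5.65/(0.08314×0.0310) = 5.65/0.0025773 = 2192 K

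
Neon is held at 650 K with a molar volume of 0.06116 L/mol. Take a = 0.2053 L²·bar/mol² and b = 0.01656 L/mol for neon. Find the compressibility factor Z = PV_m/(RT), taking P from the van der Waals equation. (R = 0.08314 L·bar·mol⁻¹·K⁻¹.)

P = RT/(V_m − b) − a/V_m² = (0.08314)(650)/(0.06116 − 0.01656) − 0.2053/(0.06116)²
  = 54.041/0.044600 − 54.885 = 1211.7 − 54.885 = 1156.8 bar
Z = PV_m/(RT) = (1156.8)(0.06116)/((0.08314)(650)) = 70.750/54.041 = 1.309

Z ≈ 1.309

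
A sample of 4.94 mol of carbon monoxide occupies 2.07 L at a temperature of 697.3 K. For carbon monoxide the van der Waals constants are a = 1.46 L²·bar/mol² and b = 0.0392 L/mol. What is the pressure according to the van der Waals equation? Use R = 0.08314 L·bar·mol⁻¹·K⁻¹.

P = nRT/(V − nb) − a n²/V²
nRT/(V − nb) = (4.94)(0.08314)(697.3)/(2.07 − 4.94×0.0392) = 286.39/1.8764 = 152.63 bar
a n²/V² = (1.46)(4.94)²/(2.07)² = 8.3151 bar
P = 152.63 − 8.3151 = 144.3 bar

P ≈ 144.3 bar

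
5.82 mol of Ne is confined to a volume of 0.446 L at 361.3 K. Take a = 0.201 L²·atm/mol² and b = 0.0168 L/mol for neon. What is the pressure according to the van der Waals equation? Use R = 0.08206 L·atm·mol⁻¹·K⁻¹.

P = nRT/(V − nb) − a n²/V²
nRT/(V − nb) = (5.82)(0.08206)(361.3)/(0.446 − 5.82×0.0168) = 172.55/0.34822 = 495.52 atm
a n²/V² = (0.201)(5.82)²/(0.446)² = 34.227 atm
P = 495.52 − 34.227 = 461.3 atm

P ≈ 461.3 atm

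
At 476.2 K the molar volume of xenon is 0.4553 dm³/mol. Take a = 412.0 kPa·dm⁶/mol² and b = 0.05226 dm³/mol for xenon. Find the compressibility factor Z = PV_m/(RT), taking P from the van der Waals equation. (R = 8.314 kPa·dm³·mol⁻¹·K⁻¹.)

P = RT/(V_m − b) − a/V_m² = (8.314)(476.2)/(0.4553 − 0.05226) − 412.0/(0.4553)²
  = 3959.1/0.40304 − 1987.5 = 9823.1 − 1987.5 = 7835.6 kPa
Z = PV_m/(RT) = (7835.6)(0.4553)/((8.314)(476.2)) = 3567.5/3959.1 = 0.9011

Z ≈ 0.9011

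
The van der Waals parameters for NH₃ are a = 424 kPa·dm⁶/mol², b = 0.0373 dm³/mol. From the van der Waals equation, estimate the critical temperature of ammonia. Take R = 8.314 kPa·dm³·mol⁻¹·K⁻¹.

For a van der Waals gas, T_c = 8a/(27Rb).
T_c = 8×424/(27×8.314×0.0373) = 3392.0/8.3730 = 405.1 K

T_c ≈ 405.1 K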